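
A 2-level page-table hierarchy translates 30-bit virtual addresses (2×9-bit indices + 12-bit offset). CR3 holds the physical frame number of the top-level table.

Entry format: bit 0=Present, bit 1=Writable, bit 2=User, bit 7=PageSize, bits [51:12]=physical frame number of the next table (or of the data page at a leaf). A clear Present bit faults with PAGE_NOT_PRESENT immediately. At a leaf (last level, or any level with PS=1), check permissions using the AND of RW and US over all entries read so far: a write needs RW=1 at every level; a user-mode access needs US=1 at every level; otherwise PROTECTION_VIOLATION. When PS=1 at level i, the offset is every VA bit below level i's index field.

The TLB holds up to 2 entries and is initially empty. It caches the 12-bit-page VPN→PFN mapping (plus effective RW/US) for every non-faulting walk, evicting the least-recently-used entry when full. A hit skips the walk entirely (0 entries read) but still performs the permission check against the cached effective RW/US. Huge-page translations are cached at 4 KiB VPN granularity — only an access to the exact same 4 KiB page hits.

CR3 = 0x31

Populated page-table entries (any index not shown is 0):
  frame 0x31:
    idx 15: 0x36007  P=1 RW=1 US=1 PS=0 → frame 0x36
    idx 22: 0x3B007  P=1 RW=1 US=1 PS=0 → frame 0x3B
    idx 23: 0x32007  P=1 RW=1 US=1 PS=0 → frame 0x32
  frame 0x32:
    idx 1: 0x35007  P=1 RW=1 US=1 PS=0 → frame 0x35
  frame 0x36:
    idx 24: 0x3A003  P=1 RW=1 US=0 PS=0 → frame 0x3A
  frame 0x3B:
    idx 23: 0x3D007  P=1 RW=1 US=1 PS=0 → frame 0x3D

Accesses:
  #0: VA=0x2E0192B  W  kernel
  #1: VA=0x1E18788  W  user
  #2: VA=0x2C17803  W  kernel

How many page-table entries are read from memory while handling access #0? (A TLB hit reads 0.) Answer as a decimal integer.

Walk each access:
#0 VA=0x2E0192B (w,kernel):
  L0: frame=0x31 idx=23 entry=0x32007 [P=1 RW=1 US=1 PS=0]
  L1: frame=0x32 idx=1 entry=0x35007 [P=1 RW=1 US=1 PS=0]
  ✓ 0x3592B  — 2 lookups
#1 VA=0x1E18788 (w,user):
  L0: frame=0x31 idx=15 entry=0x36007 [P=1 RW=1 US=1 PS=0]
  L1: frame=0x36 idx=24 entry=0x3A003 [P=1 RW=1 US=0 PS=0]
  ✗ PROTECTION_VIOLATION  [2 reads]
#2 VA=0x2C17803 (w,kernel):
  L0: frame=0x31 idx=22 entry=0x3B007 [P=1 RW=1 US=1 PS=0]
  L1: frame=0x3B idx=23 entry=0x3D007 [P=1 RW=1 US=1 PS=0]
  ✓ 0x3D803  — 2 lookups

Entries read for #0: 2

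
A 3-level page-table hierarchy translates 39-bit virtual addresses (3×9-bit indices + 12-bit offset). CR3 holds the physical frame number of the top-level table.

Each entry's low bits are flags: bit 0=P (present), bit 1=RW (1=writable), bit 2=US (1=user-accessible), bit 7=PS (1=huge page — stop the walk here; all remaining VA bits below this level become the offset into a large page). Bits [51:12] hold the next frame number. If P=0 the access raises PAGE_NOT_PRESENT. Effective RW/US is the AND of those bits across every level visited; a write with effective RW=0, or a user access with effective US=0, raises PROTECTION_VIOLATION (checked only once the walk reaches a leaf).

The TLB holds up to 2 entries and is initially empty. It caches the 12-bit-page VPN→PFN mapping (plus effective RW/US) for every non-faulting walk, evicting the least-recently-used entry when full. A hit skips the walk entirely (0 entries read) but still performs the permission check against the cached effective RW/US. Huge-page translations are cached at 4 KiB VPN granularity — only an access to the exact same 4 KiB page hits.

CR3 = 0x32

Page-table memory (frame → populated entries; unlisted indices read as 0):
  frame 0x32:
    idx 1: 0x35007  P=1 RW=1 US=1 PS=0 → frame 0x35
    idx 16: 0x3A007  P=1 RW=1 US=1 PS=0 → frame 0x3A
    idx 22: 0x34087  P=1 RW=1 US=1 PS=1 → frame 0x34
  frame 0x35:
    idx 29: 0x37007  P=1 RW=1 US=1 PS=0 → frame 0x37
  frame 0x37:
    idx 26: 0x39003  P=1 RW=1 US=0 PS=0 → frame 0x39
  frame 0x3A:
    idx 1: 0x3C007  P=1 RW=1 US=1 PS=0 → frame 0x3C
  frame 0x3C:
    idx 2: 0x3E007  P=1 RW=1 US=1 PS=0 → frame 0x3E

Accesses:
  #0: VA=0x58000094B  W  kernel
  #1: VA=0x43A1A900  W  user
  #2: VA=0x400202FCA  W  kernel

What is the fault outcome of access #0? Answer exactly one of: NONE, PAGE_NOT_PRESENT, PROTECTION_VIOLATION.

Per-access translation:
#0 VA=0x58000094B (w,kernel):
  [0] read 0x32 idx=22: raw=0x34087 flags P=1 W=1 U=1 S=1
  ⇒ phys 0x3494B (huge @L0)  [1 reads]
#1 VA=0x43A1A900 (w,user):
  [0] read 0x32 idx=1: raw=0x35007 flags P=1 W=1 U=1 S=0
  [1] read 0x35 idx=29: raw=0x37007 flags P=1 W=1 U=1 S=0
  [2] read 0x37 idx=26: raw=0x39003 flags P=1 W=1 U=0 S=0
  → PROTECTION_VIOLATION  (3 entries read)
#2 VA=0x400202FCA (w,kernel):
  [0] read 0x32 idx=16: raw=0x3A007 flags P=1 W=1 U=1 S=0
  [1] read 0x3A idx=1: raw=0x3C007 flags P=1 W=1 U=1 S=0
  [2] read 0x3C idx=2: raw=0x3E007 flags P=1 W=1 U=1 S=0
  ⇒ phys 0x3EFCA  [3 reads]

Access #0 fault: NONE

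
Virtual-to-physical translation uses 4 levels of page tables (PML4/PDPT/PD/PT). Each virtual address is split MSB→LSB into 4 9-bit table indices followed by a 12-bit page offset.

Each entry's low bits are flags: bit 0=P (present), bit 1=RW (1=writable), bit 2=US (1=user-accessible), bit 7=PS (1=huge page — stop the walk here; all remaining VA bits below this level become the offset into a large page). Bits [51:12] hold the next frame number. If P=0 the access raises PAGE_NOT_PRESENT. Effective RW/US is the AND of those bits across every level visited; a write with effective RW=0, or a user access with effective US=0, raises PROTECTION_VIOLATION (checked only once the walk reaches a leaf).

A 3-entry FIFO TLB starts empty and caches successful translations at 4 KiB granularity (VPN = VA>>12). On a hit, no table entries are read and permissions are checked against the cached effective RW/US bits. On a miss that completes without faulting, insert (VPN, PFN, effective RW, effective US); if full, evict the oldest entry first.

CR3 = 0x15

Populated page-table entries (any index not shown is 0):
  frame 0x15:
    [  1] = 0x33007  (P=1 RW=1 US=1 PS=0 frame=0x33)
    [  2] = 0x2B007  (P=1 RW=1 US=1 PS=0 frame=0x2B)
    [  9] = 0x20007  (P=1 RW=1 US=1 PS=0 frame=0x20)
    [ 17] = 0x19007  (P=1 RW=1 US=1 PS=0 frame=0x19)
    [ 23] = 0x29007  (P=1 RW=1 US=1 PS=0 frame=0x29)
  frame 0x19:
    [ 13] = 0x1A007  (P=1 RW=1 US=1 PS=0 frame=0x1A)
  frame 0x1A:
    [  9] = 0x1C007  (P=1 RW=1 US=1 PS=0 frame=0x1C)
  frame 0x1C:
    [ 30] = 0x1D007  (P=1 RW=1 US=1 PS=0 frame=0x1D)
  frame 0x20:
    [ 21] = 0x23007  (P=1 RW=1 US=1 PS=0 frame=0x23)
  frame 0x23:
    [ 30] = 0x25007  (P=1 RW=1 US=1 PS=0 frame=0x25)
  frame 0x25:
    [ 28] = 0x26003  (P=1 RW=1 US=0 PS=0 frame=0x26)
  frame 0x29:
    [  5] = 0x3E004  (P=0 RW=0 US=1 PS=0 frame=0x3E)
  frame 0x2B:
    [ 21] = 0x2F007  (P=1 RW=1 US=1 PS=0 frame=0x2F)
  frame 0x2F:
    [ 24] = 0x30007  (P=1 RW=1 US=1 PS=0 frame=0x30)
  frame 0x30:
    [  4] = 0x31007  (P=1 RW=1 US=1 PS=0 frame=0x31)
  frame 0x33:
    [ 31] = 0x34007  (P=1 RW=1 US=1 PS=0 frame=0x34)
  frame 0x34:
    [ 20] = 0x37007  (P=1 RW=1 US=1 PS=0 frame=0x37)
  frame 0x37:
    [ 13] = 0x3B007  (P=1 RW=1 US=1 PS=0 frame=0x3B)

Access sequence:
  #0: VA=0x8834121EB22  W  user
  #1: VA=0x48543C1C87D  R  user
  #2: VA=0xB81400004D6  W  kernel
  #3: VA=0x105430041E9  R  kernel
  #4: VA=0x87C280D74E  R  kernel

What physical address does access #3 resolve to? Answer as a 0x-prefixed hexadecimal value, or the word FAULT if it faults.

Per-access translation:
#0 VA=0x8834121EB22 (w,user):
  L0 @0x15[17] → 0x19007  P=1,RW=1,US=1,PS=0
  L1 @0x19[13] → 0x1A007  P=1,RW=1,US=1,PS=0
  L2 @0x1A[9] → 0x1C007  P=1,RW=1,US=1,PS=0
  L3 @0x1C[30] → 0x1D007  P=1,RW=1,US=1,PS=0
  ✓ 0x1DB22  — 4 lookups
#1 VA=0x48543C1C87D (r,user):
  L0 @0x15[9] → 0x20007  P=1,RW=1,US=1,PS=0
  L1 @0x20[21] → 0x23007  P=1,RW=1,US=1,PS=0
  L2 @0x23[30] → 0x25007  P=1,RW=1,US=1,PS=0
  L3 @0x25[28] → 0x26003  P=1,RW=1,US=0,PS=0
  → PROTECTION_VIOLATION  (4 entries read)
#2 VA=0xB81400004D6 (w,kernel):
  L0 @0x15[23] → 0x29007  P=1,RW=1,US=1,PS=0
  L1 @0x29[5] → 0x3E004  P=0,RW=0,US=1,PS=0
  → PAGE_NOT_PRESENT  (2 entries read)
#3 VA=0x105430041E9 (r,kernel):
  L0 @0x15[2] → 0x2B007  P=1,RW=1,US=1,PS=0
  L1 @0x2B[21] → 0x2F007  P=1,RW=1,US=1,PS=0
  L2 @0x2F[24] → 0x30007  P=1,RW=1,US=1,PS=0
  L3 @0x30[4] → 0x31007  P=1,RW=1,US=1,PS=0
  ✓ 0x311E9  — 4 lookups
#4 VA=0x87C280D74E (r,kernel):
  L0 @0x15[1] → 0x33007  P=1,RW=1,US=1,PS=0
  L1 @0x33[31] → 0x34007  P=1,RW=1,US=1,PS=0
  L2 @0x34[20] → 0x37007  P=1,RW=1,US=1,PS=0
  L3 @0x37[13] → 0x3B007  P=1,RW=1,US=1,PS=0
  ✓ 0x3B74E  — 4 lookups

Access #3 PA: 0x311E9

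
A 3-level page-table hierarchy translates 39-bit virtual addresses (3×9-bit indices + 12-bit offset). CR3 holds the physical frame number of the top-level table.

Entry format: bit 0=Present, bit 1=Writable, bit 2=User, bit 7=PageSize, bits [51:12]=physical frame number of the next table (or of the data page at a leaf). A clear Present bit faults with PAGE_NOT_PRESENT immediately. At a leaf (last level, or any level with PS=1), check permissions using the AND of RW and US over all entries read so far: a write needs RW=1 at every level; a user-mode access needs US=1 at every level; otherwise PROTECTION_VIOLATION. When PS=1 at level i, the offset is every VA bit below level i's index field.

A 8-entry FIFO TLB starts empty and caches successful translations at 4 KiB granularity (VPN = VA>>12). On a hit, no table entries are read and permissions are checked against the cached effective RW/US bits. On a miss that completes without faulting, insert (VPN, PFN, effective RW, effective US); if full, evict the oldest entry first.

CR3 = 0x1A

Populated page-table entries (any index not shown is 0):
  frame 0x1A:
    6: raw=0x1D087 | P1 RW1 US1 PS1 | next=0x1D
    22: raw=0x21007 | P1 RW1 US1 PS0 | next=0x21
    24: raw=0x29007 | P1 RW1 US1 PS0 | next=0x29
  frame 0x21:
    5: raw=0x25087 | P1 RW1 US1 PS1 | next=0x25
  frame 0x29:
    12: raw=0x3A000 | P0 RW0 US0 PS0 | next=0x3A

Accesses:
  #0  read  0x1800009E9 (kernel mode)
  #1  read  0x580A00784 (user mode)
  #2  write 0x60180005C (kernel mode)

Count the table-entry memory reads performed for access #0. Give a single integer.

Per-access translation:
#0 VA=0x1800009E9 (r,kernel):
  L0 @0x1A[6] → 0x1D087  P=1,RW=1,US=1,PS=1
  ⇒ phys 0x1D9E9 (huge @L0)  [1 reads]
#1 VA=0x580A00784 (r,user):
  L0 @0x1A[22] → 0x21007  P=1,RW=1,US=1,PS=0
  L1 @0x21[5] → 0x25087  P=1,RW=1,US=1,PS=1
  ⇒ phys 0x25784 (huge @L1)  [2 reads]
#2 VA=0x60180005C (w,kernel):
  L0 @0x1A[24] → 0x29007  P=1,RW=1,US=1,PS=0
  L1 @0x29[12] → 0x3A000  P=0,RW=0,US=0,PS=0
  ⇒ fault: PAGE_NOT_PRESENT  — 2 lookups

Entries read for #0: 1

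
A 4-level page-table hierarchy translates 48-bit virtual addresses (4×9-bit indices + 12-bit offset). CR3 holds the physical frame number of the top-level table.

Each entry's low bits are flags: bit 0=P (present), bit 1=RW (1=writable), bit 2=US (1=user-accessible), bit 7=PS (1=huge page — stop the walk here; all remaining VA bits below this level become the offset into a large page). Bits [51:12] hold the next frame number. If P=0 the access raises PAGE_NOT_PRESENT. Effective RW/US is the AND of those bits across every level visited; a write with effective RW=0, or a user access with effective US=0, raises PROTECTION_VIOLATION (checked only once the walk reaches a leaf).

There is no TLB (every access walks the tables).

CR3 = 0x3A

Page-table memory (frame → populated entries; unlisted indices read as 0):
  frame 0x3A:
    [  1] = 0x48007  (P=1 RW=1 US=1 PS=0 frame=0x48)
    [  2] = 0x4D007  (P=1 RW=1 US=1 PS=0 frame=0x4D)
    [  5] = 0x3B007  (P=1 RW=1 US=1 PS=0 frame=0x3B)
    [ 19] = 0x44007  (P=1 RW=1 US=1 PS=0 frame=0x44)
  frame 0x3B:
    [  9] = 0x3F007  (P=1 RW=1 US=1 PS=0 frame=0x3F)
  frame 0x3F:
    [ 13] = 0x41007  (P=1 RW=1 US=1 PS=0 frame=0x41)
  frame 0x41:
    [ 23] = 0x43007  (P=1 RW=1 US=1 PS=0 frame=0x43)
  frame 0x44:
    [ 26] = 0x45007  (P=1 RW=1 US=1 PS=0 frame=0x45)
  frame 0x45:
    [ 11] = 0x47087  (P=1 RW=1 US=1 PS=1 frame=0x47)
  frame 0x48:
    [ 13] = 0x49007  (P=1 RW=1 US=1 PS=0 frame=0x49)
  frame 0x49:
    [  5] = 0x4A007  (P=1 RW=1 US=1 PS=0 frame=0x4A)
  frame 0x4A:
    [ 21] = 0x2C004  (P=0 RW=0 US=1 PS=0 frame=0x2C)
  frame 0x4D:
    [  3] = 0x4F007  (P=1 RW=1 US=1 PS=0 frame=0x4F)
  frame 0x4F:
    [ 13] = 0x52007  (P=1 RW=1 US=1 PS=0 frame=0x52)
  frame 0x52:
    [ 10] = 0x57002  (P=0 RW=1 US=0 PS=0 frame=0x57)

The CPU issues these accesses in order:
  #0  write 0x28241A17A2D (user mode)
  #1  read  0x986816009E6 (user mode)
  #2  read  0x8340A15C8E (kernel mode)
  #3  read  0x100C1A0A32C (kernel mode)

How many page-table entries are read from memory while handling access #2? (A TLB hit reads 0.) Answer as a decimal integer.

Trace:
#0 VA=0x28241A17A2D (w,user):
  L0 @0x3A[5] → 0x3B007  P=1,RW=1,US=1,PS=0
  L1 @0x3B[9] → 0x3F007  P=1,RW=1,US=1,PS=0
  L2 @0x3F[13] → 0x41007  P=1,RW=1,US=1,PS=0
  L3 @0x41[23] → 0x43007  P=1,RW=1,US=1,PS=0
  ✓ 0x43A2D  — 4 lookups
#1 VA=0x986816009E6 (r,user):
  L0 @0x3A[19] → 0x44007  P=1,RW=1,US=1,PS=0
  L1 @0x44[26] → 0x45007  P=1,RW=1,US=1,PS=0
  L2 @0x45[11] → 0x47087  P=1,RW=1,US=1,PS=1
  ✓ 0x479E6 (huge @L2)  — 3 lookups
#2 VA=0x8340A15C8E (r,kernel):
  L0 @0x3A[1] → 0x48007  P=1,RW=1,US=1,PS=0
  L1 @0x48[13] → 0x49007  P=1,RW=1,US=1,PS=0
  L2 @0x49[5] → 0x4A007  P=1,RW=1,US=1,PS=0
  L3 @0x4A[21] → 0x2C004  P=0,RW=0,US=1,PS=0
  ⇒ fault: PAGE_NOT_PRESENT  — 4 lookups
#3 VA=0x100C1A0A32C (r,kernel):
  L0 @0x3A[2] → 0x4D007  P=1,RW=1,US=1,PS=0
  L1 @0x4D[3] → 0x4F007  P=1,RW=1,US=1,PS=0
  L2 @0x4F[13] → 0x52007  P=1,RW=1,US=1,PS=0
  L3 @0x52[10] → 0x57002  P=0,RW=1,US=0,PS=0
  ⇒ fault: PAGE_NOT_PRESENT  — 4 lookups

Entries read for #2: 4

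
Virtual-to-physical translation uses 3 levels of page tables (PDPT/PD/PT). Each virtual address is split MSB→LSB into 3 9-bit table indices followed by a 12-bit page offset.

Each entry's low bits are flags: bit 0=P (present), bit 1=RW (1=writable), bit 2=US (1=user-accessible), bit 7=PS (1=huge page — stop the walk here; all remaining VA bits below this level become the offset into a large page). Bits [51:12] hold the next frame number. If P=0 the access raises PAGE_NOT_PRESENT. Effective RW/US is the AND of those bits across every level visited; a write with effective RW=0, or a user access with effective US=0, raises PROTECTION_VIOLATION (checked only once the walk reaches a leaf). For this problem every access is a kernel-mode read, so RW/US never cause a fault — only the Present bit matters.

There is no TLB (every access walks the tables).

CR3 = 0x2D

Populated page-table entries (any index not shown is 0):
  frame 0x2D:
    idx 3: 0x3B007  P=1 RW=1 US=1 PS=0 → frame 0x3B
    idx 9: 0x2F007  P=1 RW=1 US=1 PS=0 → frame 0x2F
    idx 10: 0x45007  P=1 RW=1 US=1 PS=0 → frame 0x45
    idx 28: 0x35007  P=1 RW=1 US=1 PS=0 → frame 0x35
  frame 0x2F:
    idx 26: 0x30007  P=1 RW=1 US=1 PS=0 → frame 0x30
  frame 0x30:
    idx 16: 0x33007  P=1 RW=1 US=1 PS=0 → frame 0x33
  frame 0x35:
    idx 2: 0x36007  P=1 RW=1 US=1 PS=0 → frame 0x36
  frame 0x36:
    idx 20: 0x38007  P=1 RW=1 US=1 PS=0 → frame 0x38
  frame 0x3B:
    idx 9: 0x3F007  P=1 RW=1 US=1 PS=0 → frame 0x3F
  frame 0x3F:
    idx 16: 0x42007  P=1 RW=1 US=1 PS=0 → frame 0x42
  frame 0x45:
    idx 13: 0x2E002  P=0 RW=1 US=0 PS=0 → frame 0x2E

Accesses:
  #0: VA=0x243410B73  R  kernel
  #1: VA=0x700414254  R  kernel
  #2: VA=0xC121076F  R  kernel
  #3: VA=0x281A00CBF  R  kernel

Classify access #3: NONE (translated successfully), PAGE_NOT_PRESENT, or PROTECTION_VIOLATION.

Trace:
#0 VA=0x243410B73 (r,kernel):
  [0] read 0x2D idx=9: raw=0x2F007 flags P=1 W=1 U=1 S=0
  [1] read 0x2F idx=26: raw=0x30007 flags P=1 W=1 U=1 S=0
  [2] read 0x30 idx=16: raw=0x33007 flags P=1 W=1 U=1 S=0
  ⇒ phys 0x33B73  [3 reads]
#1 VA=0x700414254 (r,kernel):
  [0] read 0x2D idx=28: raw=0x35007 flags P=1 W=1 U=1 S=0
  [1] read 0x35 idx=2: raw=0x36007 flags P=1 W=1 U=1 S=0
  [2] read 0x36 idx=20: raw=0x38007 flags P=1 W=1 U=1 S=0
  ⇒ phys 0x38254  [3 reads]
#2 VA=0xC121076F (r,kernel):
  [0] read 0x2D idx=3: raw=0x3B007 flags P=1 W=1 U=1 S=0
  [1] read 0x3B idx=9: raw=0x3F007 flags P=1 W=1 U=1 S=0
  [2] read 0x3F idx=16: raw=0x42007 flags P=1 W=1 U=1 S=0
  ⇒ phys 0x4276F  [3 reads]
#3 VA=0x281A00CBF (r,kernel):
  [0] read 0x2D idx=10: raw=0x45007 flags P=1 W=1 U=1 S=0
  [1] read 0x45 idx=13: raw=0x2E002 flags P=0 W=1 U=0 S=0
  → PAGE_NOT_PRESENT  (2 entries read)

Access #3 fault: PAGE_NOT_PRESENT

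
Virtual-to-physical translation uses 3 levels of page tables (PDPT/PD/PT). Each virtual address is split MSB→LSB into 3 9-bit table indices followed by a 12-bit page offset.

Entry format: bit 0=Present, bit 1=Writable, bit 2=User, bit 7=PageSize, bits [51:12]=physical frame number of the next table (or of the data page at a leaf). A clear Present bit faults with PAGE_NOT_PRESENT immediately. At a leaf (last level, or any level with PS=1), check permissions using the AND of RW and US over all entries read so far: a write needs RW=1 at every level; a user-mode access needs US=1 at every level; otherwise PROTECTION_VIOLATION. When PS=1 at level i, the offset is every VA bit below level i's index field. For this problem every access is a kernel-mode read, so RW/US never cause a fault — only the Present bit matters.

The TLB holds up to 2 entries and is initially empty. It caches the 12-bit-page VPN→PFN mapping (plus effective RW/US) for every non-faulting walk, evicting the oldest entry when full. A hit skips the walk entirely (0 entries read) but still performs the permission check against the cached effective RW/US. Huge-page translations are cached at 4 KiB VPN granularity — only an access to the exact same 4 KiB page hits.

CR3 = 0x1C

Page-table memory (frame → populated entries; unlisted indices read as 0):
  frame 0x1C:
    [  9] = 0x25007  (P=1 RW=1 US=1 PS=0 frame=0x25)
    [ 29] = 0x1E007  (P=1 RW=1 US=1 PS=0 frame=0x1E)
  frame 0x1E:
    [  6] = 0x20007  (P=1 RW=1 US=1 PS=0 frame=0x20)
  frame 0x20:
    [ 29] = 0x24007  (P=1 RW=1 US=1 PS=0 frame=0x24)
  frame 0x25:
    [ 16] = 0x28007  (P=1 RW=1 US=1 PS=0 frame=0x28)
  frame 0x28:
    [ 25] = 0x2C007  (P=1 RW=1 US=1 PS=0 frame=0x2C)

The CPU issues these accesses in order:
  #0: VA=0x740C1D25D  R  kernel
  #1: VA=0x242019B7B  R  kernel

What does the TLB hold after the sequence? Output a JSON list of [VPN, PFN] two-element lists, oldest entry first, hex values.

Walk each access:
#0 VA=0x740C1D25D (r,kernel):
  [0] read 0x1C idx=29: raw=0x1E007 flags P=1 W=1 U=1 S=0
  [1] read 0x1E idx=6: raw=0x20007 flags P=1 W=1 U=1 S=0
  [2] read 0x20 idx=29: raw=0x24007 flags P=1 W=1 U=1 S=0
  ✓ 0x2425D  — 3 lookups
#1 VA=0x242019B7B (r,kernel):
  [0] read 0x1C idx=9: raw=0x25007 flags P=1 W=1 U=1 S=0
  [1] read 0x25 idx=16: raw=0x28007 flags P=1 W=1 U=1 S=0
  [2] read 0x28 idx=25: raw=0x2C007 flags P=1 W=1 U=1 S=0
  ✓ 0x2CB7B  — 3 lookups

TLB: [["0x740C1D", "0x24"], ["0x242019", "0x2C"]]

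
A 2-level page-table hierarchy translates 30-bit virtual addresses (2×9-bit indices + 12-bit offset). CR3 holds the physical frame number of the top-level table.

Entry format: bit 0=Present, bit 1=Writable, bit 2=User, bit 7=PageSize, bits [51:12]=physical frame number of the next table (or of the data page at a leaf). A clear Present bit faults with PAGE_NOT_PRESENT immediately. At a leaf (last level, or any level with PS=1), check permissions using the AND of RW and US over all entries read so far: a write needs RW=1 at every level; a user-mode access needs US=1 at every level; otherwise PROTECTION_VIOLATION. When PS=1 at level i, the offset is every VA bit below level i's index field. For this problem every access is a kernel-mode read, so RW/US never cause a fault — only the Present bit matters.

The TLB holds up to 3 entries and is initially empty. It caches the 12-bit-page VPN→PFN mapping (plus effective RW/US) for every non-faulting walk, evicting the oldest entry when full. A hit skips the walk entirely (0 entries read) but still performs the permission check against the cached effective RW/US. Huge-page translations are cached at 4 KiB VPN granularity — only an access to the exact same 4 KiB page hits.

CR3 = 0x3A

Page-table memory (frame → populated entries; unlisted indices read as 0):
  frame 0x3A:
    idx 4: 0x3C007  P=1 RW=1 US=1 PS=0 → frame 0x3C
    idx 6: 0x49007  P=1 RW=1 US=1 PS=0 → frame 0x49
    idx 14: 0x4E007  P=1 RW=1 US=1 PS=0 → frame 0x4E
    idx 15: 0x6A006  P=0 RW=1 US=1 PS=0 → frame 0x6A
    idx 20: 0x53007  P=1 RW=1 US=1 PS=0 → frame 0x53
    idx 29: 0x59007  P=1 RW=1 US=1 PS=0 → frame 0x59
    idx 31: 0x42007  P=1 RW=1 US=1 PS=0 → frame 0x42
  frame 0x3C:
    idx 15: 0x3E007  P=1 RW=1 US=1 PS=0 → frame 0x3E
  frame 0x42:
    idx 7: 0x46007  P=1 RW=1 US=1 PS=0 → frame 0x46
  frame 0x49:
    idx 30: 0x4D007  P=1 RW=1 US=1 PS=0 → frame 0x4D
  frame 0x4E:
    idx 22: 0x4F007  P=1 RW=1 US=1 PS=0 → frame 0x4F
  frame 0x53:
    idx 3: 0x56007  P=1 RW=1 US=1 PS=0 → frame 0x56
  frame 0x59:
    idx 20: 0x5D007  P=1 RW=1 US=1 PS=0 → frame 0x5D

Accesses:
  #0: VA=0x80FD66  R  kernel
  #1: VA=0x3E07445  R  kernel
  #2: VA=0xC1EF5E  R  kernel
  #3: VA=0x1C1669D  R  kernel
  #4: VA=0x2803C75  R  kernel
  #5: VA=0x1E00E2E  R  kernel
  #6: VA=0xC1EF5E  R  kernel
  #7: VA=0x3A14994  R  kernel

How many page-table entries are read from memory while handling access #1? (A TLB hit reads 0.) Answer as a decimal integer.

Per-access translation:
#0 VA=0x80FD66 (r,kernel):
  L0 @0x3A[4] → 0x3C007  P=1,RW=1,US=1,PS=0
  L1 @0x3C[15] → 0x3E007  P=1,RW=1,US=1,PS=0
  ⇒ phys 0x3ED66  [2 reads]
#1 VA=0x3E07445 (r,kernel):
  L0 @0x3A[31] → 0x42007  P=1,RW=1,US=1,PS=0
  L1 @0x42[7] → 0x46007  P=1,RW=1,US=1,PS=0
  ⇒ phys 0x46445  [2 reads]
#2 VA=0xC1EF5E (r,kernel):
  L0 @0x3A[6] → 0x49007  P=1,RW=1,US=1,PS=0
  L1 @0x49[30] → 0x4D007  P=1,RW=1,US=1,PS=0
  ⇒ phys 0x4DF5E  [2 reads]
#3 VA=0x1C1669D (r,kernel):
  L0 @0x3A[14] → 0x4E007  P=1,RW=1,US=1,PS=0
  L1 @0x4E[22] → 0x4F007  P=1,RW=1,US=1,PS=0
  ⇒ phys 0x4F69D  [2 reads]
#4 VA=0x2803C75 (r,kernel):
  L0 @0x3A[20] → 0x53007  P=1,RW=1,US=1,PS=0
  L1 @0x53[3] → 0x56007  P=1,RW=1,US=1,PS=0
  ⇒ phys 0x56C75  [2 reads]
#5 VA=0x1E00E2E (r,kernel):
  L0 @0x3A[15] → 0x6A006  P=0,RW=1,US=1,PS=0
  ✗ PAGE_NOT_PRESENT  [1 reads]
#6 VA=0xC1EF5E (r,kernel):
  TLB hit vpn=0xC1E → PA=0x4DF5E
#7 VA=0x3A14994 (r,kernel):
  L0 @0x3A[29] → 0x59007  P=1,RW=1,US=1,PS=0
  L1 @0x59[20] → 0x5D007  P=1,RW=1,US=1,PS=0
  ⇒ phys 0x5D994  [2 reads]

Entries read for #1: 2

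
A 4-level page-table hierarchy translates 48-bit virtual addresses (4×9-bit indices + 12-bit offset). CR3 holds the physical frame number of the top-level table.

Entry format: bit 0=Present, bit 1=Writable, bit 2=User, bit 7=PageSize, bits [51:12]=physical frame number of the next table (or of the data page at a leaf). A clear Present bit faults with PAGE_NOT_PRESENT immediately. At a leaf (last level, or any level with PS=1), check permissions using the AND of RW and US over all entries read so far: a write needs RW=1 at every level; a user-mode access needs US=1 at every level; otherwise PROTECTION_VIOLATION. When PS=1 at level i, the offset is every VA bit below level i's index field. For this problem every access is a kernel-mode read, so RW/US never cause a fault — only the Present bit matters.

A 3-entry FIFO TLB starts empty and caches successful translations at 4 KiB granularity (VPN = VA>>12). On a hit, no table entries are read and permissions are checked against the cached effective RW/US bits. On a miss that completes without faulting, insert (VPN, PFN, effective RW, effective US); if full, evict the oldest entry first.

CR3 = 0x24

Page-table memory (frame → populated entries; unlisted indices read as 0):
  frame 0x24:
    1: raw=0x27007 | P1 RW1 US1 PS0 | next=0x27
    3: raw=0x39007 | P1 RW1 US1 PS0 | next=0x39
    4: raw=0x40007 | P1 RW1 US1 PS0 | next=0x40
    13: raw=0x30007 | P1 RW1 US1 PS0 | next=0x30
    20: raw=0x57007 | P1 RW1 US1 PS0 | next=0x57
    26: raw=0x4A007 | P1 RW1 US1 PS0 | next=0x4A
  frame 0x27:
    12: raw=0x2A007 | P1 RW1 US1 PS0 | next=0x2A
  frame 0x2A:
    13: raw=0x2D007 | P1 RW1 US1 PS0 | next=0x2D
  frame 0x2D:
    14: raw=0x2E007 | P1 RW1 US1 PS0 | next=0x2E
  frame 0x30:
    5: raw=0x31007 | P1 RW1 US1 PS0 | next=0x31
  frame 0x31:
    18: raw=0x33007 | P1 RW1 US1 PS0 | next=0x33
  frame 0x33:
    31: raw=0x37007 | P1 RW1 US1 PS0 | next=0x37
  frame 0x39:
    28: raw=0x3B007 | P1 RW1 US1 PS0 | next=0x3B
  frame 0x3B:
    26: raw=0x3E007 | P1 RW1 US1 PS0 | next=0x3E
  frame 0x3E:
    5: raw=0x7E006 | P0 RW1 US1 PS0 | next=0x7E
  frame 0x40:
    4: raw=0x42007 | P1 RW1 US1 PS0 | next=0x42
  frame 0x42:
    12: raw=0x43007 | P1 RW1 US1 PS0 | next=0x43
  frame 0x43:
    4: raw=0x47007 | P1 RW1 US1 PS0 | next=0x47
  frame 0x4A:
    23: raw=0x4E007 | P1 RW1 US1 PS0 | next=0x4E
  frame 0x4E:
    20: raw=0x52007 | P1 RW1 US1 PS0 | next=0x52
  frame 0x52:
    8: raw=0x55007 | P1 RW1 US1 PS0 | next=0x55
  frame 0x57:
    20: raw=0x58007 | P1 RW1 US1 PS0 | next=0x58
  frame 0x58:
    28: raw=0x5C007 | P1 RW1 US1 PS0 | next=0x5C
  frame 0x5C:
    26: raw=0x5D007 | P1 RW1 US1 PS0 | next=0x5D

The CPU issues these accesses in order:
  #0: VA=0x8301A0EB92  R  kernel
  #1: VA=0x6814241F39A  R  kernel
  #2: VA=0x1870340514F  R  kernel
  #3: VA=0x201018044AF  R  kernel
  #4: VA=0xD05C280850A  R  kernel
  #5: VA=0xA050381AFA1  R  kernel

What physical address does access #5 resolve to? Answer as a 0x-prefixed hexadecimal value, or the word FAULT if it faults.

Per-access translation:
#0 VA=0x8301A0EB92 (r,kernel):
  [0] read 0x24 idx=1: raw=0x27007 flags P=1 W=1 U=1 S=0
  [1] read 0x27 idx=12: raw=0x2A007 flags P=1 W=1 U=1 S=0
  [2] read 0x2A idx=13: raw=0x2D007 flags P=1 W=1 U=1 S=0
  [3] read 0x2D idx=14: raw=0x2E007 flags P=1 W=1 U=1 S=0
  ⇒ phys 0x2EB92  [4 reads]
#1 VA=0x6814241F39A (r,kernel):
  [0] read 0x24 idx=13: raw=0x30007 flags P=1 W=1 U=1 S=0
  [1] read 0x30 idx=5: raw=0x31007 flags P=1 W=1 U=1 S=0
  [2] read 0x31 idx=18: raw=0x33007 flags P=1 W=1 U=1 S=0
  [3] read 0x33 idx=31: raw=0x37007 flags P=1 W=1 U=1 S=0
  ⇒ phys 0x3739A  [4 reads]
#2 VA=0x1870340514F (r,kernel):
  [0] read 0x24 idx=3: raw=0x39007 flags P=1 W=1 U=1 S=0
  [1] read 0x39 idx=28: raw=0x3B007 flags P=1 W=1 U=1 S=0
  [2] read 0x3B idx=26: raw=0x3E007 flags P=1 W=1 U=1 S=0
  [3] read 0x3E idx=5: raw=0x7E006 flags P=0 W=1 U=1 S=0
  → PAGE_NOT_PRESENT  (4 entries read)
#3 VA=0x201018044AF (r,kernel):
  [0] read 0x24 idx=4: raw=0x40007 flags P=1 W=1 U=1 S=0
  [1] read 0x40 idx=4: raw=0x42007 flags P=1 W=1 U=1 S=0
  [2] read 0x42 idx=12: raw=0x43007 flags P=1 W=1 U=1 S=0
  [3] read 0x43 idx=4: raw=0x47007 flags P=1 W=1 U=1 S=0
  ⇒ phys 0x474AF  [4 reads]
#4 VA=0xD05C280850A (r,kernel):
  [0] read 0x24 idx=26: raw=0x4A007 flags P=1 W=1 U=1 S=0
  [1] read 0x4A idx=23: raw=0x4E007 flags P=1 W=1 U=1 S=0
  [2] read 0x4E idx=20: raw=0x52007 flags P=1 W=1 U=1 S=0
  [3] read 0x52 idx=8: raw=0x55007 flags P=1 W=1 U=1 S=0
  ⇒ phys 0x5550A  [4 reads]
#5 VA=0xA050381AFA1 (r,kernel):
  [0] read 0x24 idx=20: raw=0x57007 flags P=1 W=1 U=1 S=0
  [1] read 0x57 idx=20: raw=0x58007 flags P=1 W=1 U=1 S=0
  [2] read 0x58 idx=28: raw=0x5C007 flags P=1 W=1 U=1 S=0
  [3] read 0x5C idx=26: raw=0x5D007 flags P=1 W=1 U=1 S=0
  ⇒ phys 0x5DFA1  [4 reads]

Access #5 PA: 0x5DFA1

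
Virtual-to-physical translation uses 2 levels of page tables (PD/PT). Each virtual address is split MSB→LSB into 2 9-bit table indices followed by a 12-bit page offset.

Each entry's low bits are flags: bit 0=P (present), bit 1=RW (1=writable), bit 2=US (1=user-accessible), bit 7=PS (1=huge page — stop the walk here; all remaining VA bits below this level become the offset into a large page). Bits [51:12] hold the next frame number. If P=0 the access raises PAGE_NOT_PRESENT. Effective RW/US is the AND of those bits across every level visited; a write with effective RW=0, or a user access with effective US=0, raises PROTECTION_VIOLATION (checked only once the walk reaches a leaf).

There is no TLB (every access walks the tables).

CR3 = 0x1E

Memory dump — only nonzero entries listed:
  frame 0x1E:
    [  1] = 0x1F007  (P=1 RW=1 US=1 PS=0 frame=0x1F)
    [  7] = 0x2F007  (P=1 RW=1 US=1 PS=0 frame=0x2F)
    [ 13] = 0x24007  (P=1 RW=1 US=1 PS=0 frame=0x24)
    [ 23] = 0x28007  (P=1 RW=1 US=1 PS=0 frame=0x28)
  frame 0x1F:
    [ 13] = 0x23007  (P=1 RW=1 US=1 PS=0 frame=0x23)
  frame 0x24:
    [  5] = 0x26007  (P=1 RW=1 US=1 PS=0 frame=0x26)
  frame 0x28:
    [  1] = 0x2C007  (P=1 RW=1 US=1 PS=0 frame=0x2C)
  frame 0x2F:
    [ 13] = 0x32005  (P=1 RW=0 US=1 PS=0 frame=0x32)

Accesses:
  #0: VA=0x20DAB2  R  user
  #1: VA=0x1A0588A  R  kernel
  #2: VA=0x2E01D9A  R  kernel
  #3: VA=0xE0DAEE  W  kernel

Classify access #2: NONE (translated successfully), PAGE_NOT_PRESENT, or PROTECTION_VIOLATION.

Per-access translation:
#0 VA=0x20DAB2 (r,user):
  L0 @0x1E[1] → 0x1F007  P=1,RW=1,US=1,PS=0
  L1 @0x1F[13] → 0x23007  P=1,RW=1,US=1,PS=0
  ⇒ phys 0x23AB2  [2 reads]
#1 VA=0x1A0588A (r,kernel):
  L0 @0x1E[13] → 0x24007  P=1,RW=1,US=1,PS=0
  L1 @0x24[5] → 0x26007  P=1,RW=1,US=1,PS=0
  ⇒ phys 0x2688A  [2 reads]
#2 VA=0x2E01D9A (r,kernel):
  L0 @0x1E[23] → 0x28007  P=1,RW=1,US=1,PS=0
  L1 @0x28[1] → 0x2C007  P=1,RW=1,US=1,PS=0
  ⇒ phys 0x2CD9A  [2 reads]
#3 VA=0xE0DAEE (w,kernel):
  L0 @0x1E[7] → 0x2F007  P=1,RW=1,US=1,PS=0
  L1 @0x2F[13] → 0x32005  P=1,RW=0,US=1,PS=0
  ⇒ fault: PROTECTION_VIOLATION  — 2 lookups

Access #2 fault: NONE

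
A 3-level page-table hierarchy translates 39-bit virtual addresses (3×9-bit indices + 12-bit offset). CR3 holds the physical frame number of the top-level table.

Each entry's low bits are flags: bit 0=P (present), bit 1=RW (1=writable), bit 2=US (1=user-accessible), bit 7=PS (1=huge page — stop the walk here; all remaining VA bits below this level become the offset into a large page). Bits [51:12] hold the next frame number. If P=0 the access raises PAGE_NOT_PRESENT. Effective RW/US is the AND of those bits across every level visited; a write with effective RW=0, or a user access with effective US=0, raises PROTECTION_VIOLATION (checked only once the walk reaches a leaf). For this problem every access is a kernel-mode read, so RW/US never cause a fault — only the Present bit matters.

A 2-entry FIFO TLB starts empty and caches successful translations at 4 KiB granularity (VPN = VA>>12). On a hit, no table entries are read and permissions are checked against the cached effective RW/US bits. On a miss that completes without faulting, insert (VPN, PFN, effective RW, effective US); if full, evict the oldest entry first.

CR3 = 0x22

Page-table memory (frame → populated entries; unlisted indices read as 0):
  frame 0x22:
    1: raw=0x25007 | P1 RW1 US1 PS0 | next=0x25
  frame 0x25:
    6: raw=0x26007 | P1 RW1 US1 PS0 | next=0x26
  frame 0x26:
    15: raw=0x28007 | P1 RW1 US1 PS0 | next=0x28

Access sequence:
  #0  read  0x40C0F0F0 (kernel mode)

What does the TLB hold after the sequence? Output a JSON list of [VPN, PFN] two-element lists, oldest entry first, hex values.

Trace:
#0 VA=0x40C0F0F0 (r,kernel):
  L0: frame=0x22 idx=1 entry=0x25007 [P=1 RW=1 US=1 PS=0]
  L1: frame=0x25 idx=6 entry=0x26007 [P=1 RW=1 US=1 PS=0]
  L2: frame=0x26 idx=15 entry=0x28007 [P=1 RW=1 US=1 PS=0]
  → PA=0x280F0  (3 entries read)

TLB: [["0x40C0F", "0x28"]]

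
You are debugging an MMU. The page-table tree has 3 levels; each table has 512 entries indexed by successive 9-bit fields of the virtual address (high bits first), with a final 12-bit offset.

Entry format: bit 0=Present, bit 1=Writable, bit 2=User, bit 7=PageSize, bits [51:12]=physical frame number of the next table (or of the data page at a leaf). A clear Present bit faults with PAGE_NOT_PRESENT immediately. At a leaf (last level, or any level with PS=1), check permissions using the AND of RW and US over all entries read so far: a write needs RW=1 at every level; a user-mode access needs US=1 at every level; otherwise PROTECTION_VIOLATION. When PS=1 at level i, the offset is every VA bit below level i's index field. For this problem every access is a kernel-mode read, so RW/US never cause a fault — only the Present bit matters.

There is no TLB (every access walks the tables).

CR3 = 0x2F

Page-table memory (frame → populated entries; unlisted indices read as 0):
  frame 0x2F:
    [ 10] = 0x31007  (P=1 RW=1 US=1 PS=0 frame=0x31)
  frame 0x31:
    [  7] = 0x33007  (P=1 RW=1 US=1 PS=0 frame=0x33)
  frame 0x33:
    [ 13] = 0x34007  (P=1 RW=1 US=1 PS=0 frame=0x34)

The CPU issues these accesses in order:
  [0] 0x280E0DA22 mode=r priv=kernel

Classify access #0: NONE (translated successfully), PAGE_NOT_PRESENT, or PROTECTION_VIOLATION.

Per-access translation:
#0 VA=0x280E0DA22 (r,kernel):
  [0] read 0x2F idx=10: raw=0x31007 flags P=1 W=1 U=1 S=0
  [1] read 0x31 idx=7: raw=0x33007 flags P=1 W=1 U=1 S=0
  [2] read 0x33 idx=13: raw=0x34007 flags P=1 W=1 U=1 S=0
  ✓ 0x34A22  — 3 lookups

Access #0 fault: NONE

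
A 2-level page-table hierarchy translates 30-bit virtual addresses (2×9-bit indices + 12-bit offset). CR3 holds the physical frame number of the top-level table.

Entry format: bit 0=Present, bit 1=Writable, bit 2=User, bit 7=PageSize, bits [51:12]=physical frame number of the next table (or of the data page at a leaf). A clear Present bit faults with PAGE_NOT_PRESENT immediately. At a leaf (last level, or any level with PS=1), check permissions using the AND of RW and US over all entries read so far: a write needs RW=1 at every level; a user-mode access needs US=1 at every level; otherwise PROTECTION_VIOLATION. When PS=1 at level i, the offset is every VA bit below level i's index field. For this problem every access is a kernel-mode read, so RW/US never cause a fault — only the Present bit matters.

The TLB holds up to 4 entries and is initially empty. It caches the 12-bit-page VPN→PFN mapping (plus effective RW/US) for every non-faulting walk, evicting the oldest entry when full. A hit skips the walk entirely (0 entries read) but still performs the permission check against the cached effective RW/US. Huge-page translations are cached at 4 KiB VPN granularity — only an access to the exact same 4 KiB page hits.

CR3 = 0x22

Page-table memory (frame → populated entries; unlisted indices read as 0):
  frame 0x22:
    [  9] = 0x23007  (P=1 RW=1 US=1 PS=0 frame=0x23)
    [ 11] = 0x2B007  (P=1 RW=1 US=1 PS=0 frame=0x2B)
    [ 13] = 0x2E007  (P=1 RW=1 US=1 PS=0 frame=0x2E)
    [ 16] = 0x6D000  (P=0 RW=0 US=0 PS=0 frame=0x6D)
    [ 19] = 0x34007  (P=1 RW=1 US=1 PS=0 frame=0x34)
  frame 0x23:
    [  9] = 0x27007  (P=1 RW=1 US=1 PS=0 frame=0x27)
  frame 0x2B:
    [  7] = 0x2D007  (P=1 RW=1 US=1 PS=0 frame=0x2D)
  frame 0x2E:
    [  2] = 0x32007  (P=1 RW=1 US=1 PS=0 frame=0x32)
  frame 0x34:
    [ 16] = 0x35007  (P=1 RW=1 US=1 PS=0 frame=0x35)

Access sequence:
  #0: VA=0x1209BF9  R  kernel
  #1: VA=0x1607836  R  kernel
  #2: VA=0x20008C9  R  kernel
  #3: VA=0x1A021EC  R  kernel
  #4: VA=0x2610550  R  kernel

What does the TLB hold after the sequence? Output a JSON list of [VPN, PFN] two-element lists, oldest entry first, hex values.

Walk each access:
#0 VA=0x1209BF9 (r,kernel):
  L0: frame=0x22 idx=9 entry=0x23007 [P=1 RW=1 US=1 PS=0]
  L1: frame=0x23 idx=9 entry=0x27007 [P=1 RW=1 US=1 PS=0]
  ✓ 0x27BF9  — 2 lookups
#1 VA=0x1607836 (r,kernel):
  L0: frame=0x22 idx=11 entry=0x2B007 [P=1 RW=1 US=1 PS=0]
  L1: frame=0x2B idx=7 entry=0x2D007 [P=1 RW=1 US=1 PS=0]
  ✓ 0x2D836  — 2 lookups
#2 VA=0x20008C9 (r,kernel):
  L0: frame=0x22 idx=16 entry=0x6D000 [P=0 RW=0 US=0 PS=0]
  ⇒ fault: PAGE_NOT_PRESENT  — 1 lookups
#3 VA=0x1A021EC (r,kernel):
  L0: frame=0x22 idx=13 entry=0x2E007 [P=1 RW=1 US=1 PS=0]
  L1: frame=0x2E idx=2 entry=0x32007 [P=1 RW=1 US=1 PS=0]
  ✓ 0x321EC  — 2 lookups
#4 VA=0x2610550 (r,kernel):
  L0: frame=0x22 idx=19 entry=0x34007 [P=1 RW=1 US=1 PS=0]
  L1: frame=0x34 idx=16 entry=0x35007 [P=1 RW=1 US=1 PS=0]
  ✓ 0x35550  — 2 lookups

TLB: [["0x1209", "0x27"], ["0x1607", "0x2D"], ["0x1A02", "0x32"], ["0x2610", "0x35"]]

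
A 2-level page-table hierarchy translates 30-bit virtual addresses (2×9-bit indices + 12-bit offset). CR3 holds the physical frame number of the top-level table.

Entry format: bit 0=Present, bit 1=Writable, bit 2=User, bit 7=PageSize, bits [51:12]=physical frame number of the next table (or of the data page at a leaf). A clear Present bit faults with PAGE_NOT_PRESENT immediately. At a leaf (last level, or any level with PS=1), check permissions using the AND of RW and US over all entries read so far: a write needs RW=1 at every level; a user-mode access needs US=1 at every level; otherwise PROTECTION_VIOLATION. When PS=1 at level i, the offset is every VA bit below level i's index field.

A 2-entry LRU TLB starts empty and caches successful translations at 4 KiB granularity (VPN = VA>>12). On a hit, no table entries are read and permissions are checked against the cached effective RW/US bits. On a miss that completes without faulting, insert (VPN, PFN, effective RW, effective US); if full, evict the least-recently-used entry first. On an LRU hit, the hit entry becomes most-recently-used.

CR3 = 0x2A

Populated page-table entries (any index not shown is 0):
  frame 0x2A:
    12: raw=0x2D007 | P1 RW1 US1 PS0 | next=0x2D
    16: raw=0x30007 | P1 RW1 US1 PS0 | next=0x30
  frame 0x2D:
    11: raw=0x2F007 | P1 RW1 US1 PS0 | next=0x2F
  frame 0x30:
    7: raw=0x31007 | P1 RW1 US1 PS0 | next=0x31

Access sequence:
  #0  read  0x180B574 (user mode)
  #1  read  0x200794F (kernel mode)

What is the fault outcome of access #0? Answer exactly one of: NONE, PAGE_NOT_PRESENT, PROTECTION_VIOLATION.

Walk each access:
#0 VA=0x180B574 (r,user):
  lvl0: tbl 0x2A, slot 12 ⇒ 0x2D007 (P1/RW1/US1/PS0)
  lvl1: tbl 0x2D, slot 11 ⇒ 0x2F007 (P1/RW1/US1/PS0)
  ⇒ phys 0x2F574  [2 reads]
#1 VA=0x200794F (r,kernel):
  lvl0: tbl 0x2A, slot 16 ⇒ 0x30007 (P1/RW1/US1/PS0)
  lvl1: tbl 0x30, slot 7 ⇒ 0x31007 (P1/RW1/US1/PS0)
  ⇒ phys 0x3194F  [2 reads]

Access #0 fault: NONE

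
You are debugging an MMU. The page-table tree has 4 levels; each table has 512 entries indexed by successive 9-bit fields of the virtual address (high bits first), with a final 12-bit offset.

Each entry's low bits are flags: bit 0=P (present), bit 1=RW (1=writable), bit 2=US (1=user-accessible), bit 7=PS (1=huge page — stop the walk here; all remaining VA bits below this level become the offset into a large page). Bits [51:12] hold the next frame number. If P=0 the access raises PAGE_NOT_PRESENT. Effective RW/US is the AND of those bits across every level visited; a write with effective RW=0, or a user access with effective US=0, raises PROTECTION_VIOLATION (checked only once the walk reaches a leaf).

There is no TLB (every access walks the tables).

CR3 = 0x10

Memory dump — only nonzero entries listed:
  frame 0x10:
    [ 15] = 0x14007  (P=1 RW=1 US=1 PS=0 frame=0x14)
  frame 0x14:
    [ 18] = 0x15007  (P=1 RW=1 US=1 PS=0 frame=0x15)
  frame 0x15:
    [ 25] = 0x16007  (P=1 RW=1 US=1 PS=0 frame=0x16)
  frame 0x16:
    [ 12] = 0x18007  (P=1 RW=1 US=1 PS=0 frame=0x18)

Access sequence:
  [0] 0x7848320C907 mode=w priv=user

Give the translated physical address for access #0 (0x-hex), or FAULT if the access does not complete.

Per-access translation:
#0 VA=0x7848320C907 (w,user):
  L0: frame=0x10 idx=15 entry=0x14007 [P=1 RW=1 US=1 PS=0]
  L1: frame=0x14 idx=18 entry=0x15007 [P=1 RW=1 US=1 PS=0]
  L2: frame=0x15 idx=25 entry=0x16007 [P=1 RW=1 US=1 PS=0]
  L3: frame=0x16 idx=12 entry=0x18007 [P=1 RW=1 US=1 PS=0]
  ✓ 0x18907  — 4 lookups

Access #0 PA: 0x18907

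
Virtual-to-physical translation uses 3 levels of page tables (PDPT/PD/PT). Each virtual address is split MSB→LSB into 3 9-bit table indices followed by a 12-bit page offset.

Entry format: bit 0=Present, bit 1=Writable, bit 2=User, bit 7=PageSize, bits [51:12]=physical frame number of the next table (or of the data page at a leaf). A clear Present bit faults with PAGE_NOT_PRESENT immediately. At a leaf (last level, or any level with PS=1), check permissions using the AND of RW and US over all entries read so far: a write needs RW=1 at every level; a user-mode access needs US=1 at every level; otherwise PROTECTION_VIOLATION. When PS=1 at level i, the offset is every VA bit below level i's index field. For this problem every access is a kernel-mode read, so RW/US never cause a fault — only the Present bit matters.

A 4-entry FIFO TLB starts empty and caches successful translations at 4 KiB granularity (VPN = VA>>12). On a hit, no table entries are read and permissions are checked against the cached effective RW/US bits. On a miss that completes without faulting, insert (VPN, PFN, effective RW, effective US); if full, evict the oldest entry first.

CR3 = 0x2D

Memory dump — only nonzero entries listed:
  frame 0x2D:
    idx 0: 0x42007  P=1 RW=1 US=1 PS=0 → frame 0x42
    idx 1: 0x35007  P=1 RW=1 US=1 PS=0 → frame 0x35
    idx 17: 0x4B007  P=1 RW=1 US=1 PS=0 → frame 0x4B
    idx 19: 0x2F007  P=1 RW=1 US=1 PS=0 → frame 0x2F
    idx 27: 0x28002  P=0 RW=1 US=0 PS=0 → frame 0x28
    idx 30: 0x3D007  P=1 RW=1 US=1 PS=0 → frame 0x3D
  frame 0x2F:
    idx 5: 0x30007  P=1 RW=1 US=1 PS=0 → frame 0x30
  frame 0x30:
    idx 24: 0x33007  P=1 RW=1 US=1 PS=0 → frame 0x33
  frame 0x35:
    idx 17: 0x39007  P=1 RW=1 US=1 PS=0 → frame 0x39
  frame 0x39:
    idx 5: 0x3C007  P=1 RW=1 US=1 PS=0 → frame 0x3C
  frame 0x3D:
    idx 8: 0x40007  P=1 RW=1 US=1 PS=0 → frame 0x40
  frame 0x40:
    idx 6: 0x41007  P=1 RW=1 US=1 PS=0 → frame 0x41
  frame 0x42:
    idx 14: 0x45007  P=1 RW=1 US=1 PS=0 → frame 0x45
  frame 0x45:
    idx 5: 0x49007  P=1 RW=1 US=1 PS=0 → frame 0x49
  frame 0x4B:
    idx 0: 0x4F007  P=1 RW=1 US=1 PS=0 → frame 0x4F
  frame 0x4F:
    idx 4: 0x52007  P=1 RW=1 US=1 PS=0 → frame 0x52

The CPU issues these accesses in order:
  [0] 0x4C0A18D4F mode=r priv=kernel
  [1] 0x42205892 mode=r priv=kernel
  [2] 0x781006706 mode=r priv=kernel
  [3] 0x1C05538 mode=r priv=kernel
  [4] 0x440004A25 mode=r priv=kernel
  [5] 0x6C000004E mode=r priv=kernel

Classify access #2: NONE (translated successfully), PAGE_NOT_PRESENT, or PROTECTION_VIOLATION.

Trace:
#0 VA=0x4C0A18D4F (r,kernel):
  lvl0: tbl 0x2D, slot 19 ⇒ 0x2F007 (P1/RW1/US1/PS0)
  lvl1: tbl 0x2F, slot 5 ⇒ 0x30007 (P1/RW1/US1/PS0)
  lvl2: tbl 0x30, slot 24 ⇒ 0x33007 (P1/RW1/US1/PS0)
  → PA=0x33D4F  (3 entries read)
#1 VA=0x42205892 (r,kernel):
  lvl0: tbl 0x2D, slot 1 ⇒ 0x35007 (P1/RW1/US1/PS0)
  lvl1: tbl 0x35, slot 17 ⇒ 0x39007 (P1/RW1/US1/PS0)
  lvl2: tbl 0x39, slot 5 ⇒ 0x3C007 (P1/RW1/US1/PS0)
  → PA=0x3C892  (3 entries read)
#2 VA=0x781006706 (r,kernel):
  lvl0: tbl 0x2D, slot 30 ⇒ 0x3D007 (P1/RW1/US1/PS0)
  lvl1: tbl 0x3D, slot 8 ⇒ 0x40007 (P1/RW1/US1/PS0)
  lvl2: tbl 0x40, slot 6 ⇒ 0x41007 (P1/RW1/US1/PS0)
  → PA=0x41706  (3 entries read)
#3 VA=0x1C05538 (r,kernel):
  lvl0: tbl 0x2D, slot 0 ⇒ 0x42007 (P1/RW1/US1/PS0)
  lvl1: tbl 0x42, slot 14 ⇒ 0x45007 (P1/RW1/US1/PS0)
  lvl2: tbl 0x45, slot 5 ⇒ 0x49007 (P1/RW1/US1/PS0)
  → PA=0x49538  (3 entries read)
#4 VA=0x440004A25 (r,kernel):
  lvl0: tbl 0x2D, slot 17 ⇒ 0x4B007 (P1/RW1/US1/PS0)
  lvl1: tbl 0x4B, slot 0 ⇒ 0x4F007 (P1/RW1/US1/PS0)
  lvl2: tbl 0x4F, slot 4 ⇒ 0x52007 (P1/RW1/US1/PS0)
  → PA=0x52A25  (3 entries read)
#5 VA=0x6C000004E (r,kernel):
  lvl0: tbl 0x2D, slot 27 ⇒ 0x28002 (P0/RW1/US0/PS0)
  ⇒ fault: PAGE_NOT_PRESENT  — 1 lookups

Access #2 fault: NONE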